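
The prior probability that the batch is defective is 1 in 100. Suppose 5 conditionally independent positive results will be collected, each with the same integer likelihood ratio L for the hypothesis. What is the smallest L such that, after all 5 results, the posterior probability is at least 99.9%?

Prior odds = 0.01/0.99 = 1/99.
Target odds = 0.999/0.001 = 999.
Need L⁵ ≥ 999 ÷ (1/99) = 98901.
9⁵ = 59049 < 98901 ≤ 100000 = 10⁵, so L = 10.

10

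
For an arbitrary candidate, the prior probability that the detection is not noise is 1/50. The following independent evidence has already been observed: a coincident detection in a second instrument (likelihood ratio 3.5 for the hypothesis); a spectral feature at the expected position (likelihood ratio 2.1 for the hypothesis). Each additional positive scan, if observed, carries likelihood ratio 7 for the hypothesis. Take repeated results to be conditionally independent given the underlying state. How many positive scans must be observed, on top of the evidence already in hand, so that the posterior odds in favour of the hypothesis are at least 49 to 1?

3

Prior odds = 0.02/0.98 = 1/49.
Combined Bayes factor of the evidence already in hand = 3.5 × 2.1 = 7.35.
Odds after that evidence = (1/49) × 7.35 = 0.15.
Target odds = 49.
Need 7ⁿ ≥ 49 ÷ 0.15 = 980/3.
7² = 49 falls short of 980/3 but 7³ = 343 reaches it, so n = 3.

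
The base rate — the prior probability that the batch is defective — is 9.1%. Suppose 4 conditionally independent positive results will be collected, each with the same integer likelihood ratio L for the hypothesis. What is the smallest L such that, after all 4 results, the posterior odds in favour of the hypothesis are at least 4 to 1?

3

Prior odds = 0.091/0.909 = 91/909.
Target odds = 4.
Need L⁴ ≥ 4 ÷ (91/909) = 3636/91.
2⁴ = 16 < 3636/91 ≤ 81 = 3⁴, so L = 3.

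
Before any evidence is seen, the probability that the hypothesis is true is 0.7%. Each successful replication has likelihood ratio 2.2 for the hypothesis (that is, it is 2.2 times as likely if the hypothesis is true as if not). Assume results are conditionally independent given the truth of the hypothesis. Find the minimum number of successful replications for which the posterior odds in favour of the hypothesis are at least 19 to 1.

11

Prior odds: 0.007 ÷ 0.993 = 7/993.
Likelihood ratio per successful replication = 2.2.
Target odds = 19.
Require 2.2ⁿ ≥ 19 ÷ (7/993) = 18867/7.
2.2¹⁰ ≈2655.99 falls short of 18867/7 but 2.2¹¹ ≈5843.18 reaches it, so n = 11.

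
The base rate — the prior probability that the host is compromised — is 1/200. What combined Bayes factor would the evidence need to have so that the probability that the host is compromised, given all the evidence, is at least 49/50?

9751

Prior odds = 0.005/0.995 = 1/199.
Target odds = 0.98/0.02 = 49.
Required Bayes factor = 49 ÷ (1/199) = 9751.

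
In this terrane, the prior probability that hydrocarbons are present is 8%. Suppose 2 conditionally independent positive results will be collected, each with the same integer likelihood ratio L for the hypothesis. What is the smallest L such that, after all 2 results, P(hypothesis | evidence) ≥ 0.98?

Prior odds = 0.08/0.92 = 2/23.
Target odds = 0.98/0.02 = 49.
Need L² ≥ 49 ÷ (2/23) = 563.5.
23² = 529 < 563.5 ≤ 576 = 24², so L = 24.

24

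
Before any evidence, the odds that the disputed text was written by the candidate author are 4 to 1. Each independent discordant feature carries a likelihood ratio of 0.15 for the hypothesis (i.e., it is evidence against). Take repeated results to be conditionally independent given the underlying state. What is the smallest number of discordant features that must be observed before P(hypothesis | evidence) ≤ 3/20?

Prior odds = 4.
Likelihood ratio per discordant feature = 0.15.
Target odds: 0.15 ÷ 0.85 = 3/17.
Require 0.15ⁿ ≤ 3/17 ÷ 4 = 3/68.
0.15¹ = 0.15 is still above 3/68 but 0.15² = 0.0225 is at or below it, so n = 2.

2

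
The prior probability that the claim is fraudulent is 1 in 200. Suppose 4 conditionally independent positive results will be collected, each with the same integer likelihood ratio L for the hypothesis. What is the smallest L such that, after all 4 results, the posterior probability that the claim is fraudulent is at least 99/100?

Prior odds = 0.005/0.995 = 1/199.
Target odds = 0.99/0.01 = 99.
Need L⁴ ≥ 99 ÷ (1/199) = 19701.
11⁴ = 14641 < 19701 ≤ 20736 = 12⁴, so L = 12.

12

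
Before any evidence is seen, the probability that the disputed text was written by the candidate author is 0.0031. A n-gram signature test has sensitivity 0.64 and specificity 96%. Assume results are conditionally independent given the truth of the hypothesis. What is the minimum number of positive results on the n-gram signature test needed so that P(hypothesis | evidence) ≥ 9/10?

3

Prior odds = 0.0031/0.9969 = 31/9969.
False-positive rate = 1 − 0.96 = 0.04; likelihood ratio of a positive = 0.64/0.04 = 16.
Target posterior odds = 0.9/0.1 = 9.
Need (31/9969) × 16ⁿ ≥ 9, i.e. 16ⁿ ≥ 89721/31.
16² = 256 falls short of 89721/31 but 16³ = 4096 reaches it, so n = 3.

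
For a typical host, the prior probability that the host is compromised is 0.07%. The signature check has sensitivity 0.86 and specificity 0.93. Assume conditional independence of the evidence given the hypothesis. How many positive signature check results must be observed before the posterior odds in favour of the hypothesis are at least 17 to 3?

Prior odds = 0.0007/0.9993 = 7/9993.
False-positive rate = 1 − 0.93 = 0.07; likelihood ratio of a positive = 0.86/0.07 = 86/7.
Target odds = 17/3.
Require (86/7)ⁿ ≥ 17/3 ÷ (7/9993) = 56627/7.
(86/7)³ = 636056/343 falls short of 56627/7 but (86/7)⁴ = 54700816/2401 reaches it, so n = 4.

4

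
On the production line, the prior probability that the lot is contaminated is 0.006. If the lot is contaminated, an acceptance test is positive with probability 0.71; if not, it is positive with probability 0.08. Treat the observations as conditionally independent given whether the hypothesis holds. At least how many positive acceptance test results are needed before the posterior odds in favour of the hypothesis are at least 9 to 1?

Prior odds = 0.006/0.994 = 3/497.
Likelihood ratio of a positive = 0.71/0.08 = 8.875.
Target odds = 9.
Require 8.875ⁿ ≥ 9 ÷ (3/497) = 1491.
8.875³ = 357911/512 falls short of 1491 but 8.875⁴ = 25411681/4096 reaches it, so n = 4.

4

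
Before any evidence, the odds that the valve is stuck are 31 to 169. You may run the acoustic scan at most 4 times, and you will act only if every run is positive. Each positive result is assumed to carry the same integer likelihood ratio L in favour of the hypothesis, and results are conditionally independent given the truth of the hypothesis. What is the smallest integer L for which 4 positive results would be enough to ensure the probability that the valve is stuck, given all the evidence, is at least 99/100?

5

Prior odds = 31/169.
Target odds = 0.99/0.01 = 99.
Need L⁴ ≥ 99 ÷ (31/169) = 16731/31.
4⁴ = 256 < 16731/31 ≤ 625 = 5⁴, so L = 5.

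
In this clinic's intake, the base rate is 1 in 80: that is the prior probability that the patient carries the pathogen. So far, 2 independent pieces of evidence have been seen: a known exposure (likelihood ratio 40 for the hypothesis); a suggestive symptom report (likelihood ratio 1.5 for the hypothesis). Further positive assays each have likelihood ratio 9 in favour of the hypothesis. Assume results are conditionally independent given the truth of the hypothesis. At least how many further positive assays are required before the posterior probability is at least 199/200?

3

Prior odds = 0.0125/0.9875 = 1/79.
Combined Bayes factor of the evidence already in hand = 40 × 1.5 = 60.
Odds after that evidence = (1/79) × 60 = 60/79.
Target odds = 0.995/0.005 = 199.
Need 9ⁿ ≥ 199 ÷ (60/79) = 15721/60.
9² = 81 falls short of 15721/60 but 9³ = 729 reaches it, so n = 3.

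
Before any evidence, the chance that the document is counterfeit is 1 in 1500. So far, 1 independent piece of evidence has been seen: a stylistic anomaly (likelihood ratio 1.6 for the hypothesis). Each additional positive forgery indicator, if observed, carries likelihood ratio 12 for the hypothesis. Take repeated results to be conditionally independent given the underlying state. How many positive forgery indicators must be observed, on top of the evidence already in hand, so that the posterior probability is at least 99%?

5

Prior odds = (1/1500)/(1499/1500) = 1/1499.
Bayes factor of the evidence already in hand = 1.6.
Odds after that evidence = (1/1499) × 1.6 = 8/7495.
Target odds = 0.99/0.01 = 99.
Need 12ⁿ ≥ 99 ÷ (8/7495) = 92750.625.
12⁴ = 20736 falls short of 92750.625 but 12⁵ = 248832 reaches it, so n = 5.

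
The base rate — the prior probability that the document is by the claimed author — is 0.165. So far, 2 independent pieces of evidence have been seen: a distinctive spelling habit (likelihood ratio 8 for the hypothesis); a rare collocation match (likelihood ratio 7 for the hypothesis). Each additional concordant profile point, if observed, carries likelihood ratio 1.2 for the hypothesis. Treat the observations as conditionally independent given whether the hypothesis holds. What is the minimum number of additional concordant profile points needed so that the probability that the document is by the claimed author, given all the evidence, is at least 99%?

Prior odds = 0.165/0.835 = 33/167.
Combined Bayes factor of the evidence already in hand = 8 × 7 = 56.
Odds after that evidence = (33/167) × 56 = 1848/167.
Target odds = 0.99/0.01 = 99.
Need 1.2ⁿ ≥ 99 ÷ (1848/167) = 501/56.
1.2¹² ≈8.9161 falls short of 501/56 but 1.2¹³ ≈10.6993 reaches it, so n = 13.

13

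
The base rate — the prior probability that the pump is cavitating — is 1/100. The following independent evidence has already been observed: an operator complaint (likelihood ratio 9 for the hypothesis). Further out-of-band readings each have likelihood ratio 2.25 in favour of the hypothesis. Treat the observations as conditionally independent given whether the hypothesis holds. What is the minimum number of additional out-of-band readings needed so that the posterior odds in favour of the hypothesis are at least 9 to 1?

6

Prior odds = 0.01/0.99 = 1/99.
Bayes factor of the evidence already in hand = 9.
Odds after that evidence = (1/99) × 9 = 1/11.
Target odds = 9.
Need 2.25ⁿ ≥ 9 ÷ (1/11) = 99.
2.25⁵ = 59049/1024 falls short of 99 but 2.25⁶ = 531441/4096 reaches it, so n = 6.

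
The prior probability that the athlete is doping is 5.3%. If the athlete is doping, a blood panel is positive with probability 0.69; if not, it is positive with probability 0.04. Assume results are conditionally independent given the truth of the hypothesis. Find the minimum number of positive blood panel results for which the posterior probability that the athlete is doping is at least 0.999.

4

Prior odds = 0.053/0.947 = 53/947.
Likelihood ratio of a positive = 0.69/0.04 = 17.25.
Target odds: 0.999 ÷ 0.001 = 999.
Need (53/947) × 17.25ⁿ ≥ 999, i.e. 17.25ⁿ ≥ 946053/53.
17.25³ = 5132.953125 falls short of 946053/53 but 17.25⁴ = 22667121/256 reaches it, so n = 4.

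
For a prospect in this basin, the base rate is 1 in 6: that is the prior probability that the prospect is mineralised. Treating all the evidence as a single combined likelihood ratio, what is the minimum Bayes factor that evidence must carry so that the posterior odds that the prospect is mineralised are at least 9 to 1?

45

Prior odds = (1/6)/(5/6) = 0.2.
Target odds = 9.
Required Bayes factor = 9 ÷ 0.2 = 45.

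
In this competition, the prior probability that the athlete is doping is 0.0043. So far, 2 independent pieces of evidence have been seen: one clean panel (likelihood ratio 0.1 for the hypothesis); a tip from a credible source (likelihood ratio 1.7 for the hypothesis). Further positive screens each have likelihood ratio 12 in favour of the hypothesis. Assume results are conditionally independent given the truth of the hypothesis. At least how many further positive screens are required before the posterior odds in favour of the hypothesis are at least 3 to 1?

4

Prior odds = 0.0043/0.9957 = 43/9957.
Combined Bayes factor of the evidence already in hand = 0.1 × 1.7 = 0.17.
Odds after that evidence = (43/9957) × 0.17 = 731/995700.
Target odds = 3.
Need 12ⁿ ≥ 3 ÷ (731/995700) = 2987100/731.
12³ = 1728 falls short of 2987100/731 but 12⁴ = 20736 reaches it, so n = 4.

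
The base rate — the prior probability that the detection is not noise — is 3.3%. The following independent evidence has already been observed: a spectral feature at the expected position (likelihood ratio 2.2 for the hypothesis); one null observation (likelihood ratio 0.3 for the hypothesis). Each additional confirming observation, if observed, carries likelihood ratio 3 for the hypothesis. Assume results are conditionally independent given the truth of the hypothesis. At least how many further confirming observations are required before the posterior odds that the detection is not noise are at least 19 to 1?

Prior odds = 0.033/0.967 = 33/967.
Combined Bayes factor of the evidence already in hand = 2.2 × 0.3 = 0.66.
Odds after that evidence = (33/967) × 0.66 = 1089/48350.
Target odds = 19.
Need 3ⁿ ≥ 19 ÷ (1089/48350) = 918650/1089.
3⁶ = 729 falls short of 918650/1089 but 3⁷ = 2187 reaches it, so n = 7.

7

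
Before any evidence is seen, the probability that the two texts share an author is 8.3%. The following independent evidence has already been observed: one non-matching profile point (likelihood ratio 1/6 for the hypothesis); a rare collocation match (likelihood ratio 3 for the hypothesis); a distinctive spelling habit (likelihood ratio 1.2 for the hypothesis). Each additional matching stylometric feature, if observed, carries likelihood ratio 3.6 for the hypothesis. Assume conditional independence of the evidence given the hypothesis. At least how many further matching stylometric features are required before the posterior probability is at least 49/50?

6

Prior odds = 0.083/0.917 = 83/917.
Combined Bayes factor of the evidence already in hand = (1/6) × 3 × 1.2 = 0.6.
Odds after that evidence = (83/917) × 0.6 = 249/4585.
Target odds = 0.98/0.02 = 49.
Need 3.6ⁿ ≥ 49 ÷ (249/4585) = 224665/249.
3.6⁵ = 604.66176 falls short of 224665/249 but 3.6⁶ = 34012224/15625 reaches it, so n = 6.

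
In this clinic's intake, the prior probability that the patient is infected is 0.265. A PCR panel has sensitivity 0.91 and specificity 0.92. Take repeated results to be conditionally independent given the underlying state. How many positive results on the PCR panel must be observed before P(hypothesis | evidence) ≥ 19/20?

Prior odds = 0.265/0.735 = 53/147.
False-positive rate = 1 − 0.92 = 0.08; likelihood ratio of a positive = 0.91/0.08 = 11.375.
Target posterior odds = 0.95/0.05 = 19.
Require 11.375ⁿ ≥ 19 ÷ (53/147) = 2793/53.
11.375¹ = 11.375 falls short of 2793/53 but 11.375² = 129.390625 reaches it, so n = 2.

2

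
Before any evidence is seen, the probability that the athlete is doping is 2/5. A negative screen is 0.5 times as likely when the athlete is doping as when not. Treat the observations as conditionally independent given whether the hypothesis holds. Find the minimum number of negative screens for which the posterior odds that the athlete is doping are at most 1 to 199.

8

Prior odds = 0.4/0.6 = 2/3.
Likelihood ratio per negative screen = 0.5.
Target odds = 1/199.
Require 0.5ⁿ ≤ 1/199 ÷ (2/3) = 3/398.
0.5⁷ = 0.0078125 is still above 3/398 but 0.5⁸ = 0.00390625 is at or below it, so n = 8.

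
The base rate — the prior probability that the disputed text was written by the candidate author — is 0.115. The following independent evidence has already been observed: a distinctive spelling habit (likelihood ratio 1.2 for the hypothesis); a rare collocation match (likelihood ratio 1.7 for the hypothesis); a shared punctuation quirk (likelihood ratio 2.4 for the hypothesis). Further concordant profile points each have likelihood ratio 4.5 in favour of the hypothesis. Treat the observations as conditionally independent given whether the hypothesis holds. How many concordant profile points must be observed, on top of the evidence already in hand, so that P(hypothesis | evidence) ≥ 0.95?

Prior odds = 0.115/0.885 = 23/177.
Combined Bayes factor of the evidence already in hand = 1.2 × 1.7 × 2.4 = 4.896.
Odds after that evidence = (23/177) × 4.896 = 4692/7375.
Target odds = 0.95/0.05 = 19.
Need 4.5ⁿ ≥ 19 ÷ (4692/7375) = 140125/4692.
4.5² = 20.25 falls short of 140125/4692 but 4.5³ = 91.125 reaches it, so n = 3.

3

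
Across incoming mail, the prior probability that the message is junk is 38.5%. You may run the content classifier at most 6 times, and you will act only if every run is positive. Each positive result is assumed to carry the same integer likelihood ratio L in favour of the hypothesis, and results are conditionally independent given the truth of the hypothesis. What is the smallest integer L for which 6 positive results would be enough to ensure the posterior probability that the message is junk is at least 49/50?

Prior odds = 0.385/0.615 = 77/123.
Target odds = 0.98/0.02 = 49.
Need L⁶ ≥ 49 ÷ (77/123) = 861/11.
2⁶ = 64 < 861/11 ≤ 729 = 3⁶, so L = 3.

3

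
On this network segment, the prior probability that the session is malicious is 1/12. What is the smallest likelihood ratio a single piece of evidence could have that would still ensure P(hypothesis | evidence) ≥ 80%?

44

Prior odds = (1/12)/(11/12) = 1/11.
Target odds = 0.8/0.2 = 4.
Required Bayes factor = 4 ÷ (1/11) = 44.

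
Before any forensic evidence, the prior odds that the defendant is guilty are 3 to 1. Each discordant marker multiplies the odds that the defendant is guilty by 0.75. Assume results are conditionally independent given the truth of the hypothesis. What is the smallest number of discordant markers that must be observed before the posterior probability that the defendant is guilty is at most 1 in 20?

15

Prior odds = 3.
Likelihood ratio per discordant marker = 0.75.
Target odds: 0.05 ÷ 0.95 = 1/19.
Need 3 × 0.75ⁿ ≤ 1/19, i.e. 0.75ⁿ ≤ 1/57.
0.75¹⁴ = 4782969/268435456 is still above 1/57 but 0.75¹⁵ ≈0.0133635 is at or below it, so n = 15.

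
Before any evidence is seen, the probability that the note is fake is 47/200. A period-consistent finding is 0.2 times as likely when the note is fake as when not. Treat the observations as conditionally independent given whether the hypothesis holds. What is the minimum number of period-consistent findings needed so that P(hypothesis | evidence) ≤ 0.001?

4

Prior odds = 0.235/0.765 = 47/153.
Likelihood ratio per period-consistent finding = 0.2.
Target odds: 0.001 ÷ 0.999 = 1/999.
Need (47/153) × 0.2ⁿ ≤ 1/999, i.e. 0.2ⁿ ≤ 17/5217.
0.2³ = 0.008 is still above 17/5217 but 0.2⁴ = 0.0016 is at or below it, so n = 4.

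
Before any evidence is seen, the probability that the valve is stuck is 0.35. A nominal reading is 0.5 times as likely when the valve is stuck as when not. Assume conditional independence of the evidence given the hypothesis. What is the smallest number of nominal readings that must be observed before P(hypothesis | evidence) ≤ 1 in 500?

9

Prior odds = 0.35/0.65 = 7/13.
Likelihood ratio per nominal reading = 0.5.
Target odds: 0.002 ÷ 0.998 = 1/499.
Need (7/13) × 0.5ⁿ ≤ 1/499, i.e. 0.5ⁿ ≤ 13/3493.
0.5⁸ = 0.00390625 is still above 13/3493 but 0.5⁹ = 0.001953125 is at or below it, so n = 9.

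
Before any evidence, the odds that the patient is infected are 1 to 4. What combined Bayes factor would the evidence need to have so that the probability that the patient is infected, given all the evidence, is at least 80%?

16

Prior odds = 0.25.
Target odds = 0.8/0.2 = 4.
Required Bayes factor = 4 ÷ 0.25 = 16.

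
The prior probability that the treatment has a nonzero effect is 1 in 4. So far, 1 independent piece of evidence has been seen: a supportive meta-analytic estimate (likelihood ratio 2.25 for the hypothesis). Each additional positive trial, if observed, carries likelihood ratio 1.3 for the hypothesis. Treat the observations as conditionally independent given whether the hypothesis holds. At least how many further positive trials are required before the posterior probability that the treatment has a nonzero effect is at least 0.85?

Prior odds = 0.25/0.75 = 1/3.
Bayes factor of the evidence already in hand = 2.25.
Odds after that evidence = (1/3) × 2.25 = 0.75.
Target odds = 0.85/0.15 = 17/3.
Need 1.3ⁿ ≥ 17/3 ÷ 0.75 = 68/9.
1.3⁷ = 62748517/10000000 falls short of 68/9 but 1.3⁸ = 815730721/100000000 reaches it, so n = 8.

8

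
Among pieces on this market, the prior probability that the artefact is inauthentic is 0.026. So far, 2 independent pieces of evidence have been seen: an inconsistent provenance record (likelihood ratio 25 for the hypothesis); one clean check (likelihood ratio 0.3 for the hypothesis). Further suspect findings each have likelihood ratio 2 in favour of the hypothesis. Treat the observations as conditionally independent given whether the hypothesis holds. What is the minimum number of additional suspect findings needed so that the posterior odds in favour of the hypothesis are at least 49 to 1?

8

Prior odds = 0.026/0.974 = 13/487.
Combined Bayes factor of the evidence already in hand = 25 × 0.3 = 7.5.
Odds after that evidence = (13/487) × 7.5 = 195/974.
Target odds = 49.
Need 2ⁿ ≥ 49 ÷ (195/974) = 47726/195.
2⁷ = 128 falls short of 47726/195 but 2⁸ = 256 reaches it, so n = 8.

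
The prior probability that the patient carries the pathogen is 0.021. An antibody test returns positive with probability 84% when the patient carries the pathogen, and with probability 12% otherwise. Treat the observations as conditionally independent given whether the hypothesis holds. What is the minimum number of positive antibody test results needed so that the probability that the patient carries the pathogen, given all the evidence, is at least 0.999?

Prior odds: 0.021 ÷ 0.979 = 21/979.
Likelihood ratio of a positive result = 0.84/0.12 = 7.
Target odds: 0.999 ÷ 0.001 = 999.
Require 7ⁿ ≥ 999 ÷ (21/979) = 326007/7.
7⁵ = 16807 falls short of 326007/7 but 7⁶ = 117649 reaches it, so n = 6.

6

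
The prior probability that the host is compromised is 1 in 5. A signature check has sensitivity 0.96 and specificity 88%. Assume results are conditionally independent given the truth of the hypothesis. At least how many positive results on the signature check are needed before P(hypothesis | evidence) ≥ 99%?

Prior odds = 0.2/0.8 = 0.25.
False-positive rate = 1 − 0.88 = 0.12; likelihood ratio of a positive = 0.96/0.12 = 8.
Target odds: 0.99 ÷ 0.01 = 99.
Require 8ⁿ ≥ 99 ÷ 0.25 = 396.
8² = 64 falls short of 396 but 8³ = 512 reaches it, so n = 3.

3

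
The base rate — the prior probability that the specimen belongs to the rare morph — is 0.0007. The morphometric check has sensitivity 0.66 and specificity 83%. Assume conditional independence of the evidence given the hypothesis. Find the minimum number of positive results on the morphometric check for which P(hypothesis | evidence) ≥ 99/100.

Prior odds: 0.0007 ÷ 0.9993 = 7/9993.
False-positive rate = 1 − 0.83 = 0.17; likelihood ratio of a positive = 0.66/0.17 = 66/17.
Target posterior odds = 0.99/0.01 = 99.
Need (7/9993) × (66/17)ⁿ ≥ 99, i.e. (66/17)ⁿ ≥ 989307/7.
(66/17)⁸ ≈51613.1 falls short of 989307/7 but (66/17)⁹ ≈200380 reaches it, so n = 9.

9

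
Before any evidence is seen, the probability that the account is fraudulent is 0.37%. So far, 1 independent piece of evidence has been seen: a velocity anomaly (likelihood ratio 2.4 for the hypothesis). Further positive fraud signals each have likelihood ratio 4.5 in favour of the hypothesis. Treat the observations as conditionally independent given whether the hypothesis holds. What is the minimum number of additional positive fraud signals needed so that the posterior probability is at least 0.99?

7

Prior odds = 0.0037/0.9963 = 37/9963.
Bayes factor of the evidence already in hand = 2.4.
Odds after that evidence = (37/9963) × 2.4 = 148/16605.
Target odds = 0.99/0.01 = 99.
Need 4.5ⁿ ≥ 99 ÷ (148/16605) = 1643895/148.
4.5⁶ = 8303.765625 falls short of 1643895/148 but 4.5⁷ = 4782969/128 reaches it, so n = 7.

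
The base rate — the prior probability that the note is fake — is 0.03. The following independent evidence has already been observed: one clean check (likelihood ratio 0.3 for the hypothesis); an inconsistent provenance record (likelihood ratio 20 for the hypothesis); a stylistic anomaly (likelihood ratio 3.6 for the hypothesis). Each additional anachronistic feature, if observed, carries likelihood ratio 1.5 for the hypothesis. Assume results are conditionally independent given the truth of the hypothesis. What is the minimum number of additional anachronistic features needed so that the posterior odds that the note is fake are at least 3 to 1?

Prior odds = 0.03/0.97 = 3/97.
Combined Bayes factor of the evidence already in hand = 0.3 × 20 × 3.6 = 21.6.
Odds after that evidence = (3/97) × 21.6 = 324/485.
Target odds = 3.
Need 1.5ⁿ ≥ 3 ÷ (324/485) = 485/108.
1.5³ = 3.375 falls short of 485/108 but 1.5⁴ = 5.0625 reaches it, so n = 4.

4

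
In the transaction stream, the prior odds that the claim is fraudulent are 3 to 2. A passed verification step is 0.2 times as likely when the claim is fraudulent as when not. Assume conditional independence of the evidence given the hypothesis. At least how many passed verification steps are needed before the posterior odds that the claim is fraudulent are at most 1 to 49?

3

Prior odds = 1.5.
Likelihood ratio per passed verification step = 0.2.
Target odds = 1/49.
Need 1.5 × 0.2ⁿ ≤ 1/49, i.e. 0.2ⁿ ≤ 2/147.
0.2² = 0.04 is still above 2/147 but 0.2³ = 0.008 is at or below it, so n = 3.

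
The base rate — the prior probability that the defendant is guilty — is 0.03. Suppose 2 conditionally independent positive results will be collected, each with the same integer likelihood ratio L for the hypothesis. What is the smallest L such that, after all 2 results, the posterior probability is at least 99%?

Prior odds = 0.03/0.97 = 3/97.
Target odds = 0.99/0.01 = 99.
Need L² ≥ 99 ÷ (3/97) = 3201.
56² = 3136 < 3201 ≤ 3249 = 57², so L = 57.

57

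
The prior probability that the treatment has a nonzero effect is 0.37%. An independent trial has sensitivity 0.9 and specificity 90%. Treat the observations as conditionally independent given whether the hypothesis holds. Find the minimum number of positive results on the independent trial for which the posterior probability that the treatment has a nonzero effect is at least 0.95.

Prior odds = 0.0037/0.9963 = 37/9963.
False-positive rate = 1 − 0.9 = 0.1; likelihood ratio of a positive = 0.9/0.1 = 9.
Target posterior odds = 0.95/0.05 = 19.
Require 9ⁿ ≥ 19 ÷ (37/9963) = 189297/37.
9³ = 729 falls short of 189297/37 but 9⁴ = 6561 reaches it, so n = 4.

4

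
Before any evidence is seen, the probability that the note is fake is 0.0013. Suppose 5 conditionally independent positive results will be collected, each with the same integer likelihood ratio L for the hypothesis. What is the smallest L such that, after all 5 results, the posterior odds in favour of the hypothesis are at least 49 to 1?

Prior odds = 0.0013/0.9987 = 13/9987.
Target odds = 49.
Need L⁵ ≥ 49 ÷ (13/9987) = 489363/13.
8⁵ = 32768 < 489363/13 ≤ 59049 = 9⁵, so L = 9.

9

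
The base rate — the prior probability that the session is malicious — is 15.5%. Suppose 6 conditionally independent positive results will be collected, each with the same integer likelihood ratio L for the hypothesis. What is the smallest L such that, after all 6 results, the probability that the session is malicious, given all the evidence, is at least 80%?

Prior odds = 0.155/0.845 = 31/169.
Target odds = 0.8/0.2 = 4.
Need L⁶ ≥ 4 ÷ (31/169) = 676/31.
1⁶ = 1 < 676/31 ≤ 64 = 2⁶, so L = 2.

2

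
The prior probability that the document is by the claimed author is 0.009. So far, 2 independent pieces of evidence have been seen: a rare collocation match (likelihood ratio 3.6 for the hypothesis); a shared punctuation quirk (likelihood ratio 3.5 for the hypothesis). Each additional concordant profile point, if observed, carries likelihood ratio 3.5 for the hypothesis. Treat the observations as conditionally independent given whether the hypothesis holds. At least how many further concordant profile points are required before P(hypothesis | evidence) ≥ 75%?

3

Prior odds = 0.009/0.991 = 9/991.
Combined Bayes factor of the evidence already in hand = 3.6 × 3.5 = 12.6.
Odds after that evidence = (9/991) × 12.6 = 567/4955.
Target odds = 0.75/0.25 = 3.
Need 3.5ⁿ ≥ 3 ÷ (567/4955) = 4955/189.
3.5² = 12.25 falls short of 4955/189 but 3.5³ = 42.875 reaches it, so n = 3.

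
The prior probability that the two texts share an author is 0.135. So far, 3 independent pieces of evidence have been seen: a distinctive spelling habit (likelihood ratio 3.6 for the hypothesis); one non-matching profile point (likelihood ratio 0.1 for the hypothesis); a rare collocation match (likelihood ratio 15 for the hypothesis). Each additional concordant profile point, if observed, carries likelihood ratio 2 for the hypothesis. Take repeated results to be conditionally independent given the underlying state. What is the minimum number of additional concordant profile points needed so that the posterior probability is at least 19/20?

Prior odds = 0.135/0.865 = 27/173.
Combined Bayes factor of the evidence already in hand = 3.6 × 0.1 × 15 = 5.4.
Odds after that evidence = (27/173) × 5.4 = 729/865.
Target odds = 0.95/0.05 = 19.
Need 2ⁿ ≥ 19 ÷ (729/865) = 16435/729.
2⁴ = 16 falls short of 16435/729 but 2⁵ = 32 reaches it, so n = 5.

5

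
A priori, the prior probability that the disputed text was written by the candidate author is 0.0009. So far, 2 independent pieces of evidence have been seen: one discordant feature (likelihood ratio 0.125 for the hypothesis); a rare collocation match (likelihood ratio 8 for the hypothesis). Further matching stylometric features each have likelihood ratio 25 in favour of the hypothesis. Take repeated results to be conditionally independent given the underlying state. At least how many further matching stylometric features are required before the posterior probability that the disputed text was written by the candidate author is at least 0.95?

Prior odds = 0.0009/0.9991 = 9/9991.
Combined Bayes factor of the evidence already in hand = 0.125 × 8 = 1.
Odds after that evidence = (9/9991) × 1 = 9/9991.
Target odds = 0.95/0.05 = 19.
Need 25ⁿ ≥ 19 ÷ (9/9991) = 189829/9.
25³ = 15625 falls short of 189829/9 but 25⁴ = 390625 reaches it, so n = 4.

4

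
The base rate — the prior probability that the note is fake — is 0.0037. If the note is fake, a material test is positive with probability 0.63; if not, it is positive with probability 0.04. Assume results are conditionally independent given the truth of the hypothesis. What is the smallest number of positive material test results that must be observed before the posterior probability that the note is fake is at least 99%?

Prior odds = 0.0037/0.9963 = 37/9963.
Likelihood ratio of a positive = 0.63/0.04 = 15.75.
Target posterior odds = 0.99/0.01 = 99.
Require 15.75ⁿ ≥ 99 ÷ (37/9963) = 986337/37.
15.75³ = 3906.984375 falls short of 986337/37 but 15.75⁴ = 15752961/256 reaches it, so n = 4.

4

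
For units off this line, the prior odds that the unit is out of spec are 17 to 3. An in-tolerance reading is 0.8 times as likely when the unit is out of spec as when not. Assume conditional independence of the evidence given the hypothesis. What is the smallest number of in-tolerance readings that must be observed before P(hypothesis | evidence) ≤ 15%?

16

Prior odds = 17/3.
Likelihood ratio per in-tolerance reading = 0.8.
Target posterior odds = 0.15/0.85 = 3/17.
Require 0.8ⁿ ≤ 3/17 ÷ (17/3) = 9/289.
0.8¹⁵ ≈0.0351844 is still above 9/289 but 0.8¹⁶ ≈0.0281475 is at or below it, so n = 16.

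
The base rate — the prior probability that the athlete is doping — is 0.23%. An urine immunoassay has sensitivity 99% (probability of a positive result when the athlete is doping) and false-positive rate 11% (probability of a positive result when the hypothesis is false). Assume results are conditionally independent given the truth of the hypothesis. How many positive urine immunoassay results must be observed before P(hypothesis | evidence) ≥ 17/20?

4

Prior odds: 0.0023 ÷ 0.9977 = 23/9977.
Likelihood ratio of a positive result = 0.99/0.11 = 9.
Target odds: 0.85 ÷ 0.15 = 17/3.
Need (23/9977) × 9ⁿ ≥ 17/3, i.e. 9ⁿ ≥ 169609/69.
9³ = 729 falls short of 169609/69 but 9⁴ = 6561 reaches it, so n = 4.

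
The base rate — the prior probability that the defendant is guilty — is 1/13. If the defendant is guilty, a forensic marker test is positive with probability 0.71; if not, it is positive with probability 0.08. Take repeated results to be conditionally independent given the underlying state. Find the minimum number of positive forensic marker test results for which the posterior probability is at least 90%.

3

Prior odds: (1/13) ÷ (12/13) = 1/12.
Likelihood ratio of a positive = 0.71/0.08 = 8.875.
Target odds: 0.9 ÷ 0.1 = 9.
Need (1/12) × 8.875ⁿ ≥ 9, i.e. 8.875ⁿ ≥ 108.
8.875² = 78.765625 falls short of 108 but 8.875³ = 357911/512 reaches it, so n = 3.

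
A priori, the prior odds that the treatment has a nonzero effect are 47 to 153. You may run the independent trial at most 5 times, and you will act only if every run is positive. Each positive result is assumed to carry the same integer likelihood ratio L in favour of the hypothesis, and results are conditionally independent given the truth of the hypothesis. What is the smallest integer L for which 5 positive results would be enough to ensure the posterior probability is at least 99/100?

Prior odds = 47/153.
Target odds = 0.99/0.01 = 99.
Need L⁵ ≥ 99 ÷ (47/153) = 15147/47.
3⁵ = 243 < 15147/47 ≤ 1024 = 4⁵, so L = 4.

4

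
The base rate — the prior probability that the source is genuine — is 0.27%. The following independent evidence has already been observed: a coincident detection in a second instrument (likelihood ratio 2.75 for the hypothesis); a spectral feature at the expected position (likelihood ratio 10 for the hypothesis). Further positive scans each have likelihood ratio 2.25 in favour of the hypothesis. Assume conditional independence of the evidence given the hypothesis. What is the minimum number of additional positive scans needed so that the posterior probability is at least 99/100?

Prior odds = 0.0027/0.9973 = 27/9973.
Combined Bayes factor of the evidence already in hand = 2.75 × 10 = 27.5.
Odds after that evidence = (27/9973) × 27.5 = 1485/19946.
Target odds = 0.99/0.01 = 99.
Need 2.25ⁿ ≥ 99 ÷ (1485/19946) = 19946/15.
2.25⁸ = 43046721/65536 falls short of 19946/15 but 2.25⁹ = 387420489/262144 reaches it, so n = 9.

9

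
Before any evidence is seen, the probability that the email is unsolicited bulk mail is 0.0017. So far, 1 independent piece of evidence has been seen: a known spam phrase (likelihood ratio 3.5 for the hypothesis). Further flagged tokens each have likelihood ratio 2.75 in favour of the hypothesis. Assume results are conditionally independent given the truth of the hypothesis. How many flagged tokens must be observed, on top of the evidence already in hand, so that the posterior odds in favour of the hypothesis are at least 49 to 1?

9

Prior odds = 0.0017/0.9983 = 17/9983.
Bayes factor of the evidence already in hand = 3.5.
Odds after that evidence = (17/9983) × 3.5 = 119/19966.
Target odds = 49.
Need 2.75ⁿ ≥ 49 ÷ (119/19966) = 139762/17.
2.75⁸ = 214358881/65536 falls short of 139762/17 but 2.75⁹ ≈8994.86 reaches it, so n = 9.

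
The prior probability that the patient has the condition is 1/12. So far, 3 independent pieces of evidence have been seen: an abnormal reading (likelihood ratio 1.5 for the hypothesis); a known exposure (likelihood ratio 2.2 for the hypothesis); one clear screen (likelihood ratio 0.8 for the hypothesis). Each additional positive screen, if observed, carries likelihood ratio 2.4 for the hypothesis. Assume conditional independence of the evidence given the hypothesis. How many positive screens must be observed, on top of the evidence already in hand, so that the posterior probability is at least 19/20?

Prior odds = (1/12)/(11/12) = 1/11.
Combined Bayes factor of the evidence already in hand = 1.5 × 2.2 × 0.8 = 2.64.
Odds after that evidence = (1/11) × 2.64 = 0.24.
Target odds = 0.95/0.05 = 19.
Need 2.4ⁿ ≥ 19 ÷ 0.24 = 475/6.
2.4⁴ = 33.1776 falls short of 475/6 but 2.4⁵ = 79.62624 reaches it, so n = 5.

5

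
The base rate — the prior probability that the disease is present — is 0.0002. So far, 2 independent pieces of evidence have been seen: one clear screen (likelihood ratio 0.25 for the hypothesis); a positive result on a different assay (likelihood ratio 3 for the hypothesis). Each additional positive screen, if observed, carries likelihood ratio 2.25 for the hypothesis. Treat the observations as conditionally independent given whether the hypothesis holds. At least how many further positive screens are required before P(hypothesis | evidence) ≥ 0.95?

15

Prior odds = 0.0002/0.9998 = 1/4999.
Combined Bayes factor of the evidence already in hand = 0.25 × 3 = 0.75.
Odds after that evidence = (1/4999) × 0.75 = 3/19996.
Target odds = 0.95/0.05 = 19.
Need 2.25ⁿ ≥ 19 ÷ (3/19996) = 379924/3.
2.25¹⁴ ≈85222.7 falls short of 379924/3 but 2.25¹⁵ ≈191751 reaches it, so n = 15.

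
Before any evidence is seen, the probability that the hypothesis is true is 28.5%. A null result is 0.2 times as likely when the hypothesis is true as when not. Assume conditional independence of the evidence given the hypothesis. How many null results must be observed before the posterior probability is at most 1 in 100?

3

Prior odds = 0.285/0.715 = 57/143.
Likelihood ratio per null result = 0.2.
Target odds: 0.01 ÷ 0.99 = 1/99.
Require 0.2ⁿ ≤ 1/99 ÷ (57/143) = 13/513.
0.2² = 0.04 is still above 13/513 but 0.2³ = 0.008 is at or below it, so n = 3.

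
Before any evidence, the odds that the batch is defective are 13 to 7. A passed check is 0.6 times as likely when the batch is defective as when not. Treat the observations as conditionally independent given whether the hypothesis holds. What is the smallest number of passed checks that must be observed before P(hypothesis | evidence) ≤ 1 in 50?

Prior odds = 13/7.
Likelihood ratio per passed check = 0.6.
Target odds: 0.02 ÷ 0.98 = 1/49.
Require 0.6ⁿ ≤ 1/49 ÷ (13/7) = 1/91.
0.6⁸ = 6561/390625 is still above 1/91 but 0.6⁹ = 19683/1953125 is at or below it, so n = 9.

9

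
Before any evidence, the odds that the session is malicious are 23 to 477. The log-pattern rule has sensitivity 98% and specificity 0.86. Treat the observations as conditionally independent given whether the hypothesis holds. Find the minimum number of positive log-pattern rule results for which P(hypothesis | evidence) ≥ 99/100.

4

Prior odds = 23/477.
False-positive rate = 1 − 0.86 = 0.14; likelihood ratio of a positive = 0.98/0.14 = 7.
Target odds: 0.99 ÷ 0.01 = 99.
Require 7ⁿ ≥ 99 ÷ (23/477) = 47223/23.
7³ = 343 falls short of 47223/23 but 7⁴ = 2401 reaches it, so n = 4.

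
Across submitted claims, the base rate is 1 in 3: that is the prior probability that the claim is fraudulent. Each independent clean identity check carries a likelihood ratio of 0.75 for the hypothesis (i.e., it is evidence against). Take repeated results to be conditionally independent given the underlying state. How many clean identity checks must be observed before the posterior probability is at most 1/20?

Prior odds: (1/3) ÷ (2/3) = 0.5.
Likelihood ratio per clean identity check = 0.75.
Target posterior odds = 0.05/0.95 = 1/19.
Require 0.75ⁿ ≤ 1/19 ÷ 0.5 = 2/19.
0.75⁷ = 2187/16384 is still above 2/19 but 0.75⁸ = 6561/65536 is at or below it, so n = 8.

8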